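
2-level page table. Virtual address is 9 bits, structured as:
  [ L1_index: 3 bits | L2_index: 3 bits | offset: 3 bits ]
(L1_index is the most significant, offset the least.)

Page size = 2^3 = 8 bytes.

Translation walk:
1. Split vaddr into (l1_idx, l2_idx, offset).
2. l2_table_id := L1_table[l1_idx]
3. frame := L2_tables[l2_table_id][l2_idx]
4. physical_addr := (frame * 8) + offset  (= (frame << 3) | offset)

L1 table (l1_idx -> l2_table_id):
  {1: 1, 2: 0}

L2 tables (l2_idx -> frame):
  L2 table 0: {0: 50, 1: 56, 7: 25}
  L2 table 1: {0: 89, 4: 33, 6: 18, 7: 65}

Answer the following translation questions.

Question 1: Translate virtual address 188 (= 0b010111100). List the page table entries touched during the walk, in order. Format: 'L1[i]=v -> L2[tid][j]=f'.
vaddr = 188 = 0b010111100
Split: l1_idx=2, l2_idx=7, offset=4

Answer: L1[2]=0 -> L2[0][7]=25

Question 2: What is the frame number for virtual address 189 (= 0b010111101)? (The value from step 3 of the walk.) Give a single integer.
Answer: 25

Derivation:
vaddr = 189: l1_idx=2, l2_idx=7
L1[2] = 0; L2[0][7] = 25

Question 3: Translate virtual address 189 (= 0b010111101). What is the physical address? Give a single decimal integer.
Answer: 205

Derivation:
vaddr = 189 = 0b010111101
Split: l1_idx=2, l2_idx=7, offset=5
L1[2] = 0
L2[0][7] = 25
paddr = 25 * 8 + 5 = 205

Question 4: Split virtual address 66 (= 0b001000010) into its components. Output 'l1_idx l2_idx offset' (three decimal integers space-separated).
Answer: 1 0 2

Derivation:
vaddr = 66 = 0b001000010
  top 3 bits -> l1_idx = 1
  next 3 bits -> l2_idx = 0
  bottom 3 bits -> offset = 2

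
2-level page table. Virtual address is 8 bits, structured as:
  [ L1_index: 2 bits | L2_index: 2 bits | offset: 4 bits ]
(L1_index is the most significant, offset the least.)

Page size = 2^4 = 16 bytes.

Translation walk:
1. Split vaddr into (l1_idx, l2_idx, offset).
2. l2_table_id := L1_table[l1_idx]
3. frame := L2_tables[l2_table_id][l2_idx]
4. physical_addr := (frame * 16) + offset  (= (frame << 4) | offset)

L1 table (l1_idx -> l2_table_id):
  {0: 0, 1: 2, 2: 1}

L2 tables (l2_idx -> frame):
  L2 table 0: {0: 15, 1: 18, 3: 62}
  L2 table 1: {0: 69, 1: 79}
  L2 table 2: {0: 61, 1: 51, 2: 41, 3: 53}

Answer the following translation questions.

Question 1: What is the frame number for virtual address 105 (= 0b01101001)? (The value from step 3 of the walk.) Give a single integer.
vaddr = 105: l1_idx=1, l2_idx=2
L1[1] = 2; L2[2][2] = 41

Answer: 41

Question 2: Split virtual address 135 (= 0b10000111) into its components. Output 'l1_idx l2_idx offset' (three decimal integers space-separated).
Answer: 2 0 7

Derivation:
vaddr = 135 = 0b10000111
  top 2 bits -> l1_idx = 2
  next 2 bits -> l2_idx = 0
  bottom 4 bits -> offset = 7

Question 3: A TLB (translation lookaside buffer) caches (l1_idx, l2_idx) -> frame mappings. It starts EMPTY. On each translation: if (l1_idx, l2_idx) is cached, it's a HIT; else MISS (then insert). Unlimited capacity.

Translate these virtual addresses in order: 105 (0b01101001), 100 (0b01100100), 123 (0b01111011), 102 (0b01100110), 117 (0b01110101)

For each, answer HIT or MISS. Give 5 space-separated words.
vaddr=105: (1,2) not in TLB -> MISS, insert
vaddr=100: (1,2) in TLB -> HIT
vaddr=123: (1,3) not in TLB -> MISS, insert
vaddr=102: (1,2) in TLB -> HIT
vaddr=117: (1,3) in TLB -> HIT

Answer: MISS HIT MISS HIT HIT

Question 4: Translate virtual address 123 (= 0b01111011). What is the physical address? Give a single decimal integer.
Answer: 859

Derivation:
vaddr = 123 = 0b01111011
Split: l1_idx=1, l2_idx=3, offset=11
L1[1] = 2
L2[2][3] = 53
paddr = 53 * 16 + 11 = 859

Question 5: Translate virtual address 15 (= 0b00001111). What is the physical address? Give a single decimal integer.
Answer: 255

Derivation:
vaddr = 15 = 0b00001111
Split: l1_idx=0, l2_idx=0, offset=15
L1[0] = 0
L2[0][0] = 15
paddr = 15 * 16 + 15 = 255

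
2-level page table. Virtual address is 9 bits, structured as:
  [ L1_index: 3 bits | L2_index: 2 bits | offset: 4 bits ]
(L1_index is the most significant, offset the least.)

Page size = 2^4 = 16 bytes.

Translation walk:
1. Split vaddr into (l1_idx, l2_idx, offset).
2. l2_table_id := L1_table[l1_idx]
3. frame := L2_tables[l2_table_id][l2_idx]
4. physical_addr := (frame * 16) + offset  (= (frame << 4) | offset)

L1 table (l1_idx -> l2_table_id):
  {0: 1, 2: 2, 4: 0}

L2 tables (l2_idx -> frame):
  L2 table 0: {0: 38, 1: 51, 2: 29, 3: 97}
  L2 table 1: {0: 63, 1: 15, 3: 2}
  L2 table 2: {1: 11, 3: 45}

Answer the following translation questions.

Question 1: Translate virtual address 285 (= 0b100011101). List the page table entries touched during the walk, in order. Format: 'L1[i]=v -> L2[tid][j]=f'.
Answer: L1[4]=0 -> L2[0][1]=51

Derivation:
vaddr = 285 = 0b100011101
Split: l1_idx=4, l2_idx=1, offset=13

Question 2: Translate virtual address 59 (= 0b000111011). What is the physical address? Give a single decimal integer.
Answer: 43

Derivation:
vaddr = 59 = 0b000111011
Split: l1_idx=0, l2_idx=3, offset=11
L1[0] = 1
L2[1][3] = 2
paddr = 2 * 16 + 11 = 43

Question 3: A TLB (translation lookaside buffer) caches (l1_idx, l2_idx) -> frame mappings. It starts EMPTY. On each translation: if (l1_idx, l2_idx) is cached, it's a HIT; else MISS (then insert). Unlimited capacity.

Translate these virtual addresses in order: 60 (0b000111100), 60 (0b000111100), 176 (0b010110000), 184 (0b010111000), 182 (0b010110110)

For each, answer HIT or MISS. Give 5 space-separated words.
Answer: MISS HIT MISS HIT HIT

Derivation:
vaddr=60: (0,3) not in TLB -> MISS, insert
vaddr=60: (0,3) in TLB -> HIT
vaddr=176: (2,3) not in TLB -> MISS, insert
vaddr=184: (2,3) in TLB -> HIT
vaddr=182: (2,3) in TLB -> HIT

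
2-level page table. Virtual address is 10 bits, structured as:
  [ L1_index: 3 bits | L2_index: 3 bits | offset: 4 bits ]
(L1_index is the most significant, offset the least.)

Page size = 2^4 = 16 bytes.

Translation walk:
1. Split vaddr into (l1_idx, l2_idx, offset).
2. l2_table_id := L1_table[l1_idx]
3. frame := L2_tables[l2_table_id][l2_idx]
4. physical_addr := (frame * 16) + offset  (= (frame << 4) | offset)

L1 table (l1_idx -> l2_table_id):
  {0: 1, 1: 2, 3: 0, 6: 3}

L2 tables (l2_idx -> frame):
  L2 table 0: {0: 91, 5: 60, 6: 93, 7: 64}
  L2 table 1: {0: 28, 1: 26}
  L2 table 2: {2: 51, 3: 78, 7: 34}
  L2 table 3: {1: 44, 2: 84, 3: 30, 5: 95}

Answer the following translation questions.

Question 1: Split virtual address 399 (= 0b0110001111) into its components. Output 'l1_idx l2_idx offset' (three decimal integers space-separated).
vaddr = 399 = 0b0110001111
  top 3 bits -> l1_idx = 3
  next 3 bits -> l2_idx = 0
  bottom 4 bits -> offset = 15

Answer: 3 0 15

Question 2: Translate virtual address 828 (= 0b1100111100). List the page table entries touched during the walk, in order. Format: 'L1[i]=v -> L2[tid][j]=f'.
vaddr = 828 = 0b1100111100
Split: l1_idx=6, l2_idx=3, offset=12

Answer: L1[6]=3 -> L2[3][3]=30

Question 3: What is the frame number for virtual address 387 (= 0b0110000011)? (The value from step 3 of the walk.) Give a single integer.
vaddr = 387: l1_idx=3, l2_idx=0
L1[3] = 0; L2[0][0] = 91

Answer: 91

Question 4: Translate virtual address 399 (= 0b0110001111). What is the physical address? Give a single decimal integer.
Answer: 1471

Derivation:
vaddr = 399 = 0b0110001111
Split: l1_idx=3, l2_idx=0, offset=15
L1[3] = 0
L2[0][0] = 91
paddr = 91 * 16 + 15 = 1471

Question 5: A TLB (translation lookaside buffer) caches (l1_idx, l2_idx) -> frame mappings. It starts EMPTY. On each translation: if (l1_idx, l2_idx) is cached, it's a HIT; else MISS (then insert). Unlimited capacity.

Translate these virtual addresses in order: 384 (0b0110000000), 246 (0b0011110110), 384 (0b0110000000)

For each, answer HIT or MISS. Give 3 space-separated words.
vaddr=384: (3,0) not in TLB -> MISS, insert
vaddr=246: (1,7) not in TLB -> MISS, insert
vaddr=384: (3,0) in TLB -> HIT

Answer: MISS MISS HIT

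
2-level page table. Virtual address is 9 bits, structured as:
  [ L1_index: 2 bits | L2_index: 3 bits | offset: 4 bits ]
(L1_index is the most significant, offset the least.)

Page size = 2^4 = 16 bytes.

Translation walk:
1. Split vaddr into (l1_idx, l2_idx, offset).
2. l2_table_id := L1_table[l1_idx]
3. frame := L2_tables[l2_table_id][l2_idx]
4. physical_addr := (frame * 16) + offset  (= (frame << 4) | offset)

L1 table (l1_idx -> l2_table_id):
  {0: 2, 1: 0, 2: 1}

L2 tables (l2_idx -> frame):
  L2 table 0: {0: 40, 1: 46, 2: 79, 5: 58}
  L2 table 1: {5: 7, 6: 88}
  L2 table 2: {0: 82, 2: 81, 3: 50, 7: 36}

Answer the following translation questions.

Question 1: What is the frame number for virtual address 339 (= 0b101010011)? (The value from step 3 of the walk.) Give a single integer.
vaddr = 339: l1_idx=2, l2_idx=5
L1[2] = 1; L2[1][5] = 7

Answer: 7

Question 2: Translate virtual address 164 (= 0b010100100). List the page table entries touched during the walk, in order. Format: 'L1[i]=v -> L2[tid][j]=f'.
vaddr = 164 = 0b010100100
Split: l1_idx=1, l2_idx=2, offset=4

Answer: L1[1]=0 -> L2[0][2]=79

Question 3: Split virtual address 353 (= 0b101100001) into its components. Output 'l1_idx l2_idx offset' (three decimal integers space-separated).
vaddr = 353 = 0b101100001
  top 2 bits -> l1_idx = 2
  next 3 bits -> l2_idx = 6
  bottom 4 bits -> offset = 1

Answer: 2 6 1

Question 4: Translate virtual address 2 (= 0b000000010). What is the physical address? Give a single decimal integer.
vaddr = 2 = 0b000000010
Split: l1_idx=0, l2_idx=0, offset=2
L1[0] = 2
L2[2][0] = 82
paddr = 82 * 16 + 2 = 1314

Answer: 1314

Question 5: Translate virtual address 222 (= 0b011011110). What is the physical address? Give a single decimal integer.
Answer: 942

Derivation:
vaddr = 222 = 0b011011110
Split: l1_idx=1, l2_idx=5, offset=14
L1[1] = 0
L2[0][5] = 58
paddr = 58 * 16 + 14 = 942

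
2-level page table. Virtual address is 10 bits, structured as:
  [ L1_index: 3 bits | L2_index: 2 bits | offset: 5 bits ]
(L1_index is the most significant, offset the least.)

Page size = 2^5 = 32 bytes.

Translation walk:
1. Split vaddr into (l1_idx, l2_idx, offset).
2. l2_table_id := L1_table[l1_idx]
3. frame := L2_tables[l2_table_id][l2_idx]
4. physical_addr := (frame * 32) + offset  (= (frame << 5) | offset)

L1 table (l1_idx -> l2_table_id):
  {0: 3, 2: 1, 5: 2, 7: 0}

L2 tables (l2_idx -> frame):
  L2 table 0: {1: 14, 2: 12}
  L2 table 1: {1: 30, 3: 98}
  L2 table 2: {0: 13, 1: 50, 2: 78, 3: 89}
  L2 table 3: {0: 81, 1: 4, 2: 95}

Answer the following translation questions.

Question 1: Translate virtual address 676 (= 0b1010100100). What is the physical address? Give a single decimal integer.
vaddr = 676 = 0b1010100100
Split: l1_idx=5, l2_idx=1, offset=4
L1[5] = 2
L2[2][1] = 50
paddr = 50 * 32 + 4 = 1604

Answer: 1604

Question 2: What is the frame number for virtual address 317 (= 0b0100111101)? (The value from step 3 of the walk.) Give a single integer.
Answer: 30

Derivation:
vaddr = 317: l1_idx=2, l2_idx=1
L1[2] = 1; L2[1][1] = 30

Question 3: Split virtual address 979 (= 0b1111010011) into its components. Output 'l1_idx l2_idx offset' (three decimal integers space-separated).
vaddr = 979 = 0b1111010011
  top 3 bits -> l1_idx = 7
  next 2 bits -> l2_idx = 2
  bottom 5 bits -> offset = 19

Answer: 7 2 19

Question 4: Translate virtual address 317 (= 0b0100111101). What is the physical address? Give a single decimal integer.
Answer: 989

Derivation:
vaddr = 317 = 0b0100111101
Split: l1_idx=2, l2_idx=1, offset=29
L1[2] = 1
L2[1][1] = 30
paddr = 30 * 32 + 29 = 989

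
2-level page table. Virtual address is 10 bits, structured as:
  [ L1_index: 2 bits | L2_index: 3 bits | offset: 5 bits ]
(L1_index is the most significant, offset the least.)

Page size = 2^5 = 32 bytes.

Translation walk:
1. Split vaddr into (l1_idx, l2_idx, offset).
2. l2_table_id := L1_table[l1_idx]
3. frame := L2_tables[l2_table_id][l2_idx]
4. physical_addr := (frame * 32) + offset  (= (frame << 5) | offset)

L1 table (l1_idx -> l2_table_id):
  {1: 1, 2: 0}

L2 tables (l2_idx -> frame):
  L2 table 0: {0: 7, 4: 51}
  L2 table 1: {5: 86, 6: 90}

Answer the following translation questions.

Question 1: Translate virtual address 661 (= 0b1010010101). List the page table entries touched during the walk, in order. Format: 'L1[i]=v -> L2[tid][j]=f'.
Answer: L1[2]=0 -> L2[0][4]=51

Derivation:
vaddr = 661 = 0b1010010101
Split: l1_idx=2, l2_idx=4, offset=21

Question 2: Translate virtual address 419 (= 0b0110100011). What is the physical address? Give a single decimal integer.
vaddr = 419 = 0b0110100011
Split: l1_idx=1, l2_idx=5, offset=3
L1[1] = 1
L2[1][5] = 86
paddr = 86 * 32 + 3 = 2755

Answer: 2755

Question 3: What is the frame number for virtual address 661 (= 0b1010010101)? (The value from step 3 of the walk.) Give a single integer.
Answer: 51

Derivation:
vaddr = 661: l1_idx=2, l2_idx=4
L1[2] = 0; L2[0][4] = 51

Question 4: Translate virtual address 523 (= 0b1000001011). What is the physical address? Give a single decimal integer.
Answer: 235

Derivation:
vaddr = 523 = 0b1000001011
Split: l1_idx=2, l2_idx=0, offset=11
L1[2] = 0
L2[0][0] = 7
paddr = 7 * 32 + 11 = 235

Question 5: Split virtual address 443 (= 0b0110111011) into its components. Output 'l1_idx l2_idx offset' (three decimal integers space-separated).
vaddr = 443 = 0b0110111011
  top 2 bits -> l1_idx = 1
  next 3 bits -> l2_idx = 5
  bottom 5 bits -> offset = 27

Answer: 1 5 27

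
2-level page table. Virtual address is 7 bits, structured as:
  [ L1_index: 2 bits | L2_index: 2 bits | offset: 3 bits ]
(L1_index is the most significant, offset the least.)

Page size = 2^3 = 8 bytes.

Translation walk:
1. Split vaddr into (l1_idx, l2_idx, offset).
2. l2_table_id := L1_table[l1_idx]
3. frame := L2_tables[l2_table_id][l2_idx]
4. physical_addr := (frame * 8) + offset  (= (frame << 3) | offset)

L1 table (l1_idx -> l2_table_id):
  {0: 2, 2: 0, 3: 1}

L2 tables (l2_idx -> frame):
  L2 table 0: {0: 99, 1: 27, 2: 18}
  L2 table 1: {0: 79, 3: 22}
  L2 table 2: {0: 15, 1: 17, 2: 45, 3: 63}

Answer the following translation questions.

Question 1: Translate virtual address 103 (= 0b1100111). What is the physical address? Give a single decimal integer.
Answer: 639

Derivation:
vaddr = 103 = 0b1100111
Split: l1_idx=3, l2_idx=0, offset=7
L1[3] = 1
L2[1][0] = 79
paddr = 79 * 8 + 7 = 639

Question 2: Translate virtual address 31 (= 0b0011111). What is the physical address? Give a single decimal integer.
Answer: 511

Derivation:
vaddr = 31 = 0b0011111
Split: l1_idx=0, l2_idx=3, offset=7
L1[0] = 2
L2[2][3] = 63
paddr = 63 * 8 + 7 = 511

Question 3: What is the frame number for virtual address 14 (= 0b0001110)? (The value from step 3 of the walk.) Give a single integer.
Answer: 17

Derivation:
vaddr = 14: l1_idx=0, l2_idx=1
L1[0] = 2; L2[2][1] = 17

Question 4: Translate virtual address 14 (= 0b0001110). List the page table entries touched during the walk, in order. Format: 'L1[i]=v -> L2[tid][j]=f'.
vaddr = 14 = 0b0001110
Split: l1_idx=0, l2_idx=1, offset=6

Answer: L1[0]=2 -> L2[2][1]=17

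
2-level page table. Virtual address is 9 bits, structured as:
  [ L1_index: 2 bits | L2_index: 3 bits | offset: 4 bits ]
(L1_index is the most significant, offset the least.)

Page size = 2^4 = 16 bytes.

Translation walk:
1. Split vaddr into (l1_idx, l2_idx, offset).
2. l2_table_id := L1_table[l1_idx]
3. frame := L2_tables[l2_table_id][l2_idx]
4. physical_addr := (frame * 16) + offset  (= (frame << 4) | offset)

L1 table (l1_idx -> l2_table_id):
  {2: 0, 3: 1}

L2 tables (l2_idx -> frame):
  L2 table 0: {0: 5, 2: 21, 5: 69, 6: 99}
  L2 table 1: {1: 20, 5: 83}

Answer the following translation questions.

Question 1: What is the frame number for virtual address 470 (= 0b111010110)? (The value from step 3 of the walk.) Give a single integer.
Answer: 83

Derivation:
vaddr = 470: l1_idx=3, l2_idx=5
L1[3] = 1; L2[1][5] = 83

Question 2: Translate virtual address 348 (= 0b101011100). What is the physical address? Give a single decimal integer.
vaddr = 348 = 0b101011100
Split: l1_idx=2, l2_idx=5, offset=12
L1[2] = 0
L2[0][5] = 69
paddr = 69 * 16 + 12 = 1116

Answer: 1116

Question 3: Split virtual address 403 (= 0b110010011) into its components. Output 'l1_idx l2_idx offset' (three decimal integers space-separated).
Answer: 3 1 3

Derivation:
vaddr = 403 = 0b110010011
  top 2 bits -> l1_idx = 3
  next 3 bits -> l2_idx = 1
  bottom 4 bits -> offset = 3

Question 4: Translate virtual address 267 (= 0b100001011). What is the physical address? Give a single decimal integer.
Answer: 91

Derivation:
vaddr = 267 = 0b100001011
Split: l1_idx=2, l2_idx=0, offset=11
L1[2] = 0
L2[0][0] = 5
paddr = 5 * 16 + 11 = 91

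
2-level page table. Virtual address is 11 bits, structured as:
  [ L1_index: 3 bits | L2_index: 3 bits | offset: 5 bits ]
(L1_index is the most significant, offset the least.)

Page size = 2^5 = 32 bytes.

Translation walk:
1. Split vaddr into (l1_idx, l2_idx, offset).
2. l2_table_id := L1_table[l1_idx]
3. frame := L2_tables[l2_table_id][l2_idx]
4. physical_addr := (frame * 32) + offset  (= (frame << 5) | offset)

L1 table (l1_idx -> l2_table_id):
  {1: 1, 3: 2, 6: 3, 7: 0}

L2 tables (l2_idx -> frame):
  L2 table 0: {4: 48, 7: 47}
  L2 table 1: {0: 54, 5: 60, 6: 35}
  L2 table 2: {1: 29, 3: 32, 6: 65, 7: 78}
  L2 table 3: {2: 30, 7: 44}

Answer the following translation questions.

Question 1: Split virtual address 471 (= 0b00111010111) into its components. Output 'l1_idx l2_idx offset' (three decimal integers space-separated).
vaddr = 471 = 0b00111010111
  top 3 bits -> l1_idx = 1
  next 3 bits -> l2_idx = 6
  bottom 5 bits -> offset = 23

Answer: 1 6 23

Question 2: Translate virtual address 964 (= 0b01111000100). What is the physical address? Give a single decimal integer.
vaddr = 964 = 0b01111000100
Split: l1_idx=3, l2_idx=6, offset=4
L1[3] = 2
L2[2][6] = 65
paddr = 65 * 32 + 4 = 2084

Answer: 2084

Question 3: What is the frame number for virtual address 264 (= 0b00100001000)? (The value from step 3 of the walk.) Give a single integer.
vaddr = 264: l1_idx=1, l2_idx=0
L1[1] = 1; L2[1][0] = 54

Answer: 54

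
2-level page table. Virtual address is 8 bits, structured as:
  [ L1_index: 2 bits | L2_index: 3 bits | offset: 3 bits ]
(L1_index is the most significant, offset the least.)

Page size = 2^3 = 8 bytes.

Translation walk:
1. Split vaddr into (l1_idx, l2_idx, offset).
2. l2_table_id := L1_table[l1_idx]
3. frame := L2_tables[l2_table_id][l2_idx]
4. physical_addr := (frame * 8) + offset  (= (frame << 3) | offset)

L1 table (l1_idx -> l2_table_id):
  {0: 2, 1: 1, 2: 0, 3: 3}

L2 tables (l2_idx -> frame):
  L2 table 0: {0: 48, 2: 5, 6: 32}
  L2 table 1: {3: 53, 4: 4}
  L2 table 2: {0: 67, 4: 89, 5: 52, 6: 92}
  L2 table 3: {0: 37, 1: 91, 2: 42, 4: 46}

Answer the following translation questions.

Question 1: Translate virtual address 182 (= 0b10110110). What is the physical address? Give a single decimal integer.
vaddr = 182 = 0b10110110
Split: l1_idx=2, l2_idx=6, offset=6
L1[2] = 0
L2[0][6] = 32
paddr = 32 * 8 + 6 = 262

Answer: 262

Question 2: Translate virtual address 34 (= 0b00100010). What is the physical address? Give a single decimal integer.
Answer: 714

Derivation:
vaddr = 34 = 0b00100010
Split: l1_idx=0, l2_idx=4, offset=2
L1[0] = 2
L2[2][4] = 89
paddr = 89 * 8 + 2 = 714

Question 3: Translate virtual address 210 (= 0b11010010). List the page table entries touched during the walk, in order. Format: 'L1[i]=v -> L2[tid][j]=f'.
Answer: L1[3]=3 -> L2[3][2]=42

Derivation:
vaddr = 210 = 0b11010010
Split: l1_idx=3, l2_idx=2, offset=2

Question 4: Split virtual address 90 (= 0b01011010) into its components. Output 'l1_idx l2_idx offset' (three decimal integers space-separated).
Answer: 1 3 2

Derivation:
vaddr = 90 = 0b01011010
  top 2 bits -> l1_idx = 1
  next 3 bits -> l2_idx = 3
  bottom 3 bits -> offset = 2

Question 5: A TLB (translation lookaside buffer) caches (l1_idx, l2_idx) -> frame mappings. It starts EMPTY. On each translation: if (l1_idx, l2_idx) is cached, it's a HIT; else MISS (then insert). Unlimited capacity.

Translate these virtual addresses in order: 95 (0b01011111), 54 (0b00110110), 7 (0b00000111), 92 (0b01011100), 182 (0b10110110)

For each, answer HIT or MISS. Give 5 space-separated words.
vaddr=95: (1,3) not in TLB -> MISS, insert
vaddr=54: (0,6) not in TLB -> MISS, insert
vaddr=7: (0,0) not in TLB -> MISS, insert
vaddr=92: (1,3) in TLB -> HIT
vaddr=182: (2,6) not in TLB -> MISS, insert

Answer: MISS MISS MISS HIT MISS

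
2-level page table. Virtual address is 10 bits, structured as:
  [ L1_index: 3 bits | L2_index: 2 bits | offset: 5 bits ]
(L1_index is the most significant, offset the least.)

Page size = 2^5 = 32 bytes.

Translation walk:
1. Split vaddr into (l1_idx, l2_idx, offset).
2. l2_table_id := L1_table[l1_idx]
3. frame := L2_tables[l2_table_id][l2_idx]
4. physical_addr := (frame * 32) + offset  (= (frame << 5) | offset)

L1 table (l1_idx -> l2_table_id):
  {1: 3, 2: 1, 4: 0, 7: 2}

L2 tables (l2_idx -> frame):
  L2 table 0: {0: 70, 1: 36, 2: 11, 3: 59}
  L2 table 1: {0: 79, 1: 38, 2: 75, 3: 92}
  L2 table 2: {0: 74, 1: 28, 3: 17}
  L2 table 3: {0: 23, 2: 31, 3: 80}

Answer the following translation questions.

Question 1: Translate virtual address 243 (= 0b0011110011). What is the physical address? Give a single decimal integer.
Answer: 2579

Derivation:
vaddr = 243 = 0b0011110011
Split: l1_idx=1, l2_idx=3, offset=19
L1[1] = 3
L2[3][3] = 80
paddr = 80 * 32 + 19 = 2579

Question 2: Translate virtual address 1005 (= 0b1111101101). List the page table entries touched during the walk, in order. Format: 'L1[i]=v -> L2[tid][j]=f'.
Answer: L1[7]=2 -> L2[2][3]=17

Derivation:
vaddr = 1005 = 0b1111101101
Split: l1_idx=7, l2_idx=3, offset=13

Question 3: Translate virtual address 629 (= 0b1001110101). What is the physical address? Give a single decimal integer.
vaddr = 629 = 0b1001110101
Split: l1_idx=4, l2_idx=3, offset=21
L1[4] = 0
L2[0][3] = 59
paddr = 59 * 32 + 21 = 1909

Answer: 1909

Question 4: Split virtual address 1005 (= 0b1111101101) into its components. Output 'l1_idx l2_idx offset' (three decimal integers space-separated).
Answer: 7 3 13

Derivation:
vaddr = 1005 = 0b1111101101
  top 3 bits -> l1_idx = 7
  next 2 bits -> l2_idx = 3
  bottom 5 bits -> offset = 13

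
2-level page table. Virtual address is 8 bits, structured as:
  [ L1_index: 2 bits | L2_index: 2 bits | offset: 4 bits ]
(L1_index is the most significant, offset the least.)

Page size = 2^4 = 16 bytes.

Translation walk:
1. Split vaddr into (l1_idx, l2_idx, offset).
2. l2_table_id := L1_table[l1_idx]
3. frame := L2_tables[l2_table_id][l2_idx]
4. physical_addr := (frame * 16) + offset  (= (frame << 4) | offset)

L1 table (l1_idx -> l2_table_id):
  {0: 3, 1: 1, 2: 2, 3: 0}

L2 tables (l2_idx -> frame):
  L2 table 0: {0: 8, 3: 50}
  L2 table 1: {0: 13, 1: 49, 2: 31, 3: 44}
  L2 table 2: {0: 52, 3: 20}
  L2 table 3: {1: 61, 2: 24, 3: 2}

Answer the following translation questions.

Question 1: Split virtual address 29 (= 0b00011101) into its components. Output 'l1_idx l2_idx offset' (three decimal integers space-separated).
vaddr = 29 = 0b00011101
  top 2 bits -> l1_idx = 0
  next 2 bits -> l2_idx = 1
  bottom 4 bits -> offset = 13

Answer: 0 1 13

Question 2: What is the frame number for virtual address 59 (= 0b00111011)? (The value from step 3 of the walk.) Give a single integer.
vaddr = 59: l1_idx=0, l2_idx=3
L1[0] = 3; L2[3][3] = 2

Answer: 2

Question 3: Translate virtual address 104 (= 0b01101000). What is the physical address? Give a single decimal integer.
vaddr = 104 = 0b01101000
Split: l1_idx=1, l2_idx=2, offset=8
L1[1] = 1
L2[1][2] = 31
paddr = 31 * 16 + 8 = 504

Answer: 504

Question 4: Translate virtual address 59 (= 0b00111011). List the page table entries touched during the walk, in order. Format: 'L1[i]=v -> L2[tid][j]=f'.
Answer: L1[0]=3 -> L2[3][3]=2

Derivation:
vaddr = 59 = 0b00111011
Split: l1_idx=0, l2_idx=3, offset=11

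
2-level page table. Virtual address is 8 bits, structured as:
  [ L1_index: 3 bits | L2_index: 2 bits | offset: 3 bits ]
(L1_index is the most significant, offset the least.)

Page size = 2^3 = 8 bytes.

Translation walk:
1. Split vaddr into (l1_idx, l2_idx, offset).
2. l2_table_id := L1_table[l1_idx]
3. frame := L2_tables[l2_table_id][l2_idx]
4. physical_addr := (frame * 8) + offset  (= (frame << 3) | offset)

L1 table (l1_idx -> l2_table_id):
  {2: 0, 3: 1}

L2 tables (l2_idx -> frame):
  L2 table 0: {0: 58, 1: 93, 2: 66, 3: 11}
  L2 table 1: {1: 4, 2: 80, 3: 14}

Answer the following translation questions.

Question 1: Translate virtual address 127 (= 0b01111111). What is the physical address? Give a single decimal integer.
vaddr = 127 = 0b01111111
Split: l1_idx=3, l2_idx=3, offset=7
L1[3] = 1
L2[1][3] = 14
paddr = 14 * 8 + 7 = 119

Answer: 119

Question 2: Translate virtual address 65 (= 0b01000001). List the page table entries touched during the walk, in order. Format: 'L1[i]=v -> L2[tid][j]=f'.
Answer: L1[2]=0 -> L2[0][0]=58

Derivation:
vaddr = 65 = 0b01000001
Split: l1_idx=2, l2_idx=0, offset=1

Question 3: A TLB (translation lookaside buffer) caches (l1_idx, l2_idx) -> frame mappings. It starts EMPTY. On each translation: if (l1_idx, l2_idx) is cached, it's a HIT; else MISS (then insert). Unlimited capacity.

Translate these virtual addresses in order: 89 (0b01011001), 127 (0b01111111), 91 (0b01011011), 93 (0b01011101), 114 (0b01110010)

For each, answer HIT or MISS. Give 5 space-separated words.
Answer: MISS MISS HIT HIT MISS

Derivation:
vaddr=89: (2,3) not in TLB -> MISS, insert
vaddr=127: (3,3) not in TLB -> MISS, insert
vaddr=91: (2,3) in TLB -> HIT
vaddr=93: (2,3) in TLB -> HIT
vaddr=114: (3,2) not in TLB -> MISS, insert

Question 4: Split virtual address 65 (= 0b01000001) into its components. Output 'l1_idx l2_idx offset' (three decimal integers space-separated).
Answer: 2 0 1

Derivation:
vaddr = 65 = 0b01000001
  top 3 bits -> l1_idx = 2
  next 2 bits -> l2_idx = 0
  bottom 3 bits -> offset = 1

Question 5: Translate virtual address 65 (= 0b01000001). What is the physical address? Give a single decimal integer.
vaddr = 65 = 0b01000001
Split: l1_idx=2, l2_idx=0, offset=1
L1[2] = 0
L2[0][0] = 58
paddr = 58 * 8 + 1 = 465

Answer: 465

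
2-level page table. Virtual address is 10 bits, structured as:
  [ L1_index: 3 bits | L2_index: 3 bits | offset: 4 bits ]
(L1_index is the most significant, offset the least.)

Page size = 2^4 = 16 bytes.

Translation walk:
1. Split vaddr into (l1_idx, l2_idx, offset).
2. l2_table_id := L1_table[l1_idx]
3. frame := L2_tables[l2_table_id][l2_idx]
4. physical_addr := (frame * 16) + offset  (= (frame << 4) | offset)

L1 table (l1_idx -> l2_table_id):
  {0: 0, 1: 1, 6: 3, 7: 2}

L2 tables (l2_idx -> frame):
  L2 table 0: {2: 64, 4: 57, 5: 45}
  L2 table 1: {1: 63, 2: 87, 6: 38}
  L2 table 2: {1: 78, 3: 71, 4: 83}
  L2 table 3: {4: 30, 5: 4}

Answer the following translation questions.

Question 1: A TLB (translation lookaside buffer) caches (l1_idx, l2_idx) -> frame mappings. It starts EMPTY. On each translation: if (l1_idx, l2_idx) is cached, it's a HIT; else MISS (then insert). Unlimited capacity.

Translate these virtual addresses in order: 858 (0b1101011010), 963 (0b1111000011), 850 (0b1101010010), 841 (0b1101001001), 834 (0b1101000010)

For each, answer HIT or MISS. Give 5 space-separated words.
vaddr=858: (6,5) not in TLB -> MISS, insert
vaddr=963: (7,4) not in TLB -> MISS, insert
vaddr=850: (6,5) in TLB -> HIT
vaddr=841: (6,4) not in TLB -> MISS, insert
vaddr=834: (6,4) in TLB -> HIT

Answer: MISS MISS HIT MISS HIT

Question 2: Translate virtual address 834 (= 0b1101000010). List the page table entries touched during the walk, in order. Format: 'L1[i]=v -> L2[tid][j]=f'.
Answer: L1[6]=3 -> L2[3][4]=30

Derivation:
vaddr = 834 = 0b1101000010
Split: l1_idx=6, l2_idx=4, offset=2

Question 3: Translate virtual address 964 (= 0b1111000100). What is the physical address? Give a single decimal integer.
vaddr = 964 = 0b1111000100
Split: l1_idx=7, l2_idx=4, offset=4
L1[7] = 2
L2[2][4] = 83
paddr = 83 * 16 + 4 = 1332

Answer: 1332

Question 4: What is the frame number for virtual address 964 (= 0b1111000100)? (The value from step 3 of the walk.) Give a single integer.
vaddr = 964: l1_idx=7, l2_idx=4
L1[7] = 2; L2[2][4] = 83

Answer: 83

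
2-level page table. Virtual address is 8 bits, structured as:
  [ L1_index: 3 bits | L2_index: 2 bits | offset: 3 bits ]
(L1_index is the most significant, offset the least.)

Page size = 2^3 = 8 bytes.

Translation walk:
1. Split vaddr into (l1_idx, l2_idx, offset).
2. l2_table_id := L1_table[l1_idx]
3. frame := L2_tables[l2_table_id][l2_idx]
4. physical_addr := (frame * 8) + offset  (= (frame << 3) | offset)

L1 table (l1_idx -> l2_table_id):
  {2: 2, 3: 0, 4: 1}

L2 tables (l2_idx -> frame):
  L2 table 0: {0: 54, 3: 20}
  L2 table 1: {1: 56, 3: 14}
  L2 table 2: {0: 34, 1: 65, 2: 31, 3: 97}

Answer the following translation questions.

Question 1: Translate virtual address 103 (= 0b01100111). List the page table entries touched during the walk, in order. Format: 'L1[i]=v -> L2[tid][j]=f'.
vaddr = 103 = 0b01100111
Split: l1_idx=3, l2_idx=0, offset=7

Answer: L1[3]=0 -> L2[0][0]=54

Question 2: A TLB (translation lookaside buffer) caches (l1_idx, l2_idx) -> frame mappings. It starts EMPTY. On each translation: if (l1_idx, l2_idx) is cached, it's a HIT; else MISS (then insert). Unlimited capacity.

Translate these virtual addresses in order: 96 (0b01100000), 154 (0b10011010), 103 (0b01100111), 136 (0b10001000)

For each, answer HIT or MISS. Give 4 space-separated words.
Answer: MISS MISS HIT MISS

Derivation:
vaddr=96: (3,0) not in TLB -> MISS, insert
vaddr=154: (4,3) not in TLB -> MISS, insert
vaddr=103: (3,0) in TLB -> HIT
vaddr=136: (4,1) not in TLB -> MISS, insert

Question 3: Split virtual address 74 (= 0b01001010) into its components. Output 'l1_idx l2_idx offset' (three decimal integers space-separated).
vaddr = 74 = 0b01001010
  top 3 bits -> l1_idx = 2
  next 2 bits -> l2_idx = 1
  bottom 3 bits -> offset = 2

Answer: 2 1 2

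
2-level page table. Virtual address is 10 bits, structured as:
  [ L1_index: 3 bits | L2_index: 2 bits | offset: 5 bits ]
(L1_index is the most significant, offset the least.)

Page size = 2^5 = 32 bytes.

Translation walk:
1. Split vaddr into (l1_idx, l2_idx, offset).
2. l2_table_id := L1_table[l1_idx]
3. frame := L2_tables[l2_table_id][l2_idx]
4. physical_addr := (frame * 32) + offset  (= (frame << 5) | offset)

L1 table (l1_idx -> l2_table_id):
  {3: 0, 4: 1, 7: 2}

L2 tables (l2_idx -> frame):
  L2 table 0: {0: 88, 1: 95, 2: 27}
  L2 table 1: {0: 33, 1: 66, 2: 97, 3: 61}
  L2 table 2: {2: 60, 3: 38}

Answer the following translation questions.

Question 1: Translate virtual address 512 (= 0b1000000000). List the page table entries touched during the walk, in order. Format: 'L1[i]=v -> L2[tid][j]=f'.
Answer: L1[4]=1 -> L2[1][0]=33

Derivation:
vaddr = 512 = 0b1000000000
Split: l1_idx=4, l2_idx=0, offset=0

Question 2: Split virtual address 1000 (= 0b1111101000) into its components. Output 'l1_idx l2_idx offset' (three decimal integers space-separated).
vaddr = 1000 = 0b1111101000
  top 3 bits -> l1_idx = 7
  next 2 bits -> l2_idx = 3
  bottom 5 bits -> offset = 8

Answer: 7 3 8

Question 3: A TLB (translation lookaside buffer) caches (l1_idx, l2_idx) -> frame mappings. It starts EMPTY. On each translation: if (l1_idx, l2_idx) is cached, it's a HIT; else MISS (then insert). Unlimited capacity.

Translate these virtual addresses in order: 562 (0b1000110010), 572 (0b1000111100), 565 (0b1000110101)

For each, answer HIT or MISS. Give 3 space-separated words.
vaddr=562: (4,1) not in TLB -> MISS, insert
vaddr=572: (4,1) in TLB -> HIT
vaddr=565: (4,1) in TLB -> HIT

Answer: MISS HIT HIT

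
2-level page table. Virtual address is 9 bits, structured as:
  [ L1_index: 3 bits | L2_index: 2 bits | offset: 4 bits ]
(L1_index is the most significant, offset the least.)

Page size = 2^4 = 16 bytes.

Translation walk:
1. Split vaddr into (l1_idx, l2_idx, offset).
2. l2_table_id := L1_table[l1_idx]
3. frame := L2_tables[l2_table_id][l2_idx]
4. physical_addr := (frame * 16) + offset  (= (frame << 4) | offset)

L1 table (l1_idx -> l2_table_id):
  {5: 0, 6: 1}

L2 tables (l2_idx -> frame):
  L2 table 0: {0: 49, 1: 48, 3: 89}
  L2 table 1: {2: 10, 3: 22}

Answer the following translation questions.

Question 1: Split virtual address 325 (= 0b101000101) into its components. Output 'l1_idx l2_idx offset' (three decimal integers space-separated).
vaddr = 325 = 0b101000101
  top 3 bits -> l1_idx = 5
  next 2 bits -> l2_idx = 0
  bottom 4 bits -> offset = 5

Answer: 5 0 5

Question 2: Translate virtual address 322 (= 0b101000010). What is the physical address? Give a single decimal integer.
Answer: 786

Derivation:
vaddr = 322 = 0b101000010
Split: l1_idx=5, l2_idx=0, offset=2
L1[5] = 0
L2[0][0] = 49
paddr = 49 * 16 + 2 = 786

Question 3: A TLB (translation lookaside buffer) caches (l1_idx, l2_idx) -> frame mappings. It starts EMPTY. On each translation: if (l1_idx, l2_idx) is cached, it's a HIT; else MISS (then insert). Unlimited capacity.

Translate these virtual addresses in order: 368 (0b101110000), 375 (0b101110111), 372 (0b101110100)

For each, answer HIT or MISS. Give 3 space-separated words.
vaddr=368: (5,3) not in TLB -> MISS, insert
vaddr=375: (5,3) in TLB -> HIT
vaddr=372: (5,3) in TLB -> HIT

Answer: MISS HIT HIT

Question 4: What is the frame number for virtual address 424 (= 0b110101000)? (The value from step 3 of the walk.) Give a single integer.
vaddr = 424: l1_idx=6, l2_idx=2
L1[6] = 1; L2[1][2] = 10

Answer: 10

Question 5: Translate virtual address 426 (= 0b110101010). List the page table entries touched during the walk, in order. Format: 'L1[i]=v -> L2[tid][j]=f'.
Answer: L1[6]=1 -> L2[1][2]=10

Derivation:
vaddr = 426 = 0b110101010
Split: l1_idx=6, l2_idx=2, offset=10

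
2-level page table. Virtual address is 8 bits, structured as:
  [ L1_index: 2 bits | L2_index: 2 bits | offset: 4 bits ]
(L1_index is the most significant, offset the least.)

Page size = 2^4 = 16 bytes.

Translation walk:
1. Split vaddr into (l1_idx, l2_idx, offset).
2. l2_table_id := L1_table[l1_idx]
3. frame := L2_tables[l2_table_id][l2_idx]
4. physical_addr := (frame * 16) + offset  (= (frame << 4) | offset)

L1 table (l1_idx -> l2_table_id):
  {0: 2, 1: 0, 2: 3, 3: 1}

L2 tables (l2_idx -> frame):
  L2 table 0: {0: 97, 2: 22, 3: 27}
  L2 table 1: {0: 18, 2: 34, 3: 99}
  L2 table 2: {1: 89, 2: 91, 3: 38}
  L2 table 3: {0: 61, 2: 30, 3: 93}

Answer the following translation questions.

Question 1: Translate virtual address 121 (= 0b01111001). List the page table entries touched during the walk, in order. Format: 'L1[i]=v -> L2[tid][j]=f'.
Answer: L1[1]=0 -> L2[0][3]=27

Derivation:
vaddr = 121 = 0b01111001
Split: l1_idx=1, l2_idx=3, offset=9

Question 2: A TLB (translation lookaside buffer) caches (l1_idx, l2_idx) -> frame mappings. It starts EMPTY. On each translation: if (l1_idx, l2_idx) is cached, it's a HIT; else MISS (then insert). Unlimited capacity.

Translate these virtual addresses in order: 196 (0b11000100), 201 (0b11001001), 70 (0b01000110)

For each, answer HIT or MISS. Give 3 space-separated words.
Answer: MISS HIT MISS

Derivation:
vaddr=196: (3,0) not in TLB -> MISS, insert
vaddr=201: (3,0) in TLB -> HIT
vaddr=70: (1,0) not in TLB -> MISS, insert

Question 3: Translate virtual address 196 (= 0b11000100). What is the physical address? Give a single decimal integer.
Answer: 292

Derivation:
vaddr = 196 = 0b11000100
Split: l1_idx=3, l2_idx=0, offset=4
L1[3] = 1
L2[1][0] = 18
paddr = 18 * 16 + 4 = 292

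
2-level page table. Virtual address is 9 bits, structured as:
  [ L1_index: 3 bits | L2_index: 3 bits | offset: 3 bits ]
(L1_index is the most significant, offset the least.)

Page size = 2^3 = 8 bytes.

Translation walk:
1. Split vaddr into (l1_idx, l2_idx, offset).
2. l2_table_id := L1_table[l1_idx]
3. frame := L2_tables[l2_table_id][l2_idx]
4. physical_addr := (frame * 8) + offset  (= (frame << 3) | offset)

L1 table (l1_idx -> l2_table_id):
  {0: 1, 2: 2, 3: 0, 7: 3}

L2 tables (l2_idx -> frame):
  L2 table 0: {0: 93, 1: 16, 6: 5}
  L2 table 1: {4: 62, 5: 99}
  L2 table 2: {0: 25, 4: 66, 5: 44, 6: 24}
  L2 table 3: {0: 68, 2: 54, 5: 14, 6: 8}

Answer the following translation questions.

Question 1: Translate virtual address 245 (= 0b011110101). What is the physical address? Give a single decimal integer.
Answer: 45

Derivation:
vaddr = 245 = 0b011110101
Split: l1_idx=3, l2_idx=6, offset=5
L1[3] = 0
L2[0][6] = 5
paddr = 5 * 8 + 5 = 45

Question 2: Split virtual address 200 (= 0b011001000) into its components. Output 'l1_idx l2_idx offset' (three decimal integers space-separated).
Answer: 3 1 0

Derivation:
vaddr = 200 = 0b011001000
  top 3 bits -> l1_idx = 3
  next 3 bits -> l2_idx = 1
  bottom 3 bits -> offset = 0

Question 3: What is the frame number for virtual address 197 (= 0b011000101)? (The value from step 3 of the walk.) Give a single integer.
vaddr = 197: l1_idx=3, l2_idx=0
L1[3] = 0; L2[0][0] = 93

Answer: 93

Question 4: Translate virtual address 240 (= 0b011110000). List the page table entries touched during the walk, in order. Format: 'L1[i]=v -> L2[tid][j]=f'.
vaddr = 240 = 0b011110000
Split: l1_idx=3, l2_idx=6, offset=0

Answer: L1[3]=0 -> L2[0][6]=5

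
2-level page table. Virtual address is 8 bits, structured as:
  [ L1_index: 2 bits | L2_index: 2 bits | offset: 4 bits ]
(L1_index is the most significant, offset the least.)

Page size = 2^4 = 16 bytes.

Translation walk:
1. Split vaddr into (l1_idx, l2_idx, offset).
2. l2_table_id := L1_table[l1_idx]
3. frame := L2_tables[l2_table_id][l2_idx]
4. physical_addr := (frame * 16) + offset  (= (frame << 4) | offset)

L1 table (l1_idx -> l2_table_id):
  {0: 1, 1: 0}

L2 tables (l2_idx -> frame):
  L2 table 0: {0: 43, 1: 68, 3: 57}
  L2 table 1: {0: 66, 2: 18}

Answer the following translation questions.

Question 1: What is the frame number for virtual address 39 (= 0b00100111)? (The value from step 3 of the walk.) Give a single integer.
Answer: 18

Derivation:
vaddr = 39: l1_idx=0, l2_idx=2
L1[0] = 1; L2[1][2] = 18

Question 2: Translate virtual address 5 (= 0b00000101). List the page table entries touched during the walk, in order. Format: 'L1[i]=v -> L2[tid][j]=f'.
Answer: L1[0]=1 -> L2[1][0]=66

Derivation:
vaddr = 5 = 0b00000101
Split: l1_idx=0, l2_idx=0, offset=5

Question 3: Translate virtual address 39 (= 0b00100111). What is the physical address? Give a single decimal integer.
Answer: 295

Derivation:
vaddr = 39 = 0b00100111
Split: l1_idx=0, l2_idx=2, offset=7
L1[0] = 1
L2[1][2] = 18
paddr = 18 * 16 + 7 = 295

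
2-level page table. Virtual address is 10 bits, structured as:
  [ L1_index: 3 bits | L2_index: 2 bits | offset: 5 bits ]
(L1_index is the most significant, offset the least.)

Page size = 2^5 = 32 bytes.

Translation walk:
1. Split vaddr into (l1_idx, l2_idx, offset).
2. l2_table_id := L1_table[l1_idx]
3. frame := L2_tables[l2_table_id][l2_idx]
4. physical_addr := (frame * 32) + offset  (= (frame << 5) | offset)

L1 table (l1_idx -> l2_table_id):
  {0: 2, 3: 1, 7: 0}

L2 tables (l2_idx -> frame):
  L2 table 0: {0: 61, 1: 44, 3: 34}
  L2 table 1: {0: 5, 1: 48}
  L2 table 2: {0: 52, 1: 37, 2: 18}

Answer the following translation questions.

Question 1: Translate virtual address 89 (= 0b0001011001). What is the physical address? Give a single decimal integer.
Answer: 601

Derivation:
vaddr = 89 = 0b0001011001
Split: l1_idx=0, l2_idx=2, offset=25
L1[0] = 2
L2[2][2] = 18
paddr = 18 * 32 + 25 = 601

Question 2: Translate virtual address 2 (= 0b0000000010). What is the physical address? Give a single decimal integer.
Answer: 1666

Derivation:
vaddr = 2 = 0b0000000010
Split: l1_idx=0, l2_idx=0, offset=2
L1[0] = 2
L2[2][0] = 52
paddr = 52 * 32 + 2 = 1666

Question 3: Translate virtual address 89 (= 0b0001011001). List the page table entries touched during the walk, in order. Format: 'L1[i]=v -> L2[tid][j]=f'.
vaddr = 89 = 0b0001011001
Split: l1_idx=0, l2_idx=2, offset=25

Answer: L1[0]=2 -> L2[2][2]=18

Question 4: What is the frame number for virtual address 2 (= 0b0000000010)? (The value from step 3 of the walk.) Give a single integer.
Answer: 52

Derivation:
vaddr = 2: l1_idx=0, l2_idx=0
L1[0] = 2; L2[2][0] = 52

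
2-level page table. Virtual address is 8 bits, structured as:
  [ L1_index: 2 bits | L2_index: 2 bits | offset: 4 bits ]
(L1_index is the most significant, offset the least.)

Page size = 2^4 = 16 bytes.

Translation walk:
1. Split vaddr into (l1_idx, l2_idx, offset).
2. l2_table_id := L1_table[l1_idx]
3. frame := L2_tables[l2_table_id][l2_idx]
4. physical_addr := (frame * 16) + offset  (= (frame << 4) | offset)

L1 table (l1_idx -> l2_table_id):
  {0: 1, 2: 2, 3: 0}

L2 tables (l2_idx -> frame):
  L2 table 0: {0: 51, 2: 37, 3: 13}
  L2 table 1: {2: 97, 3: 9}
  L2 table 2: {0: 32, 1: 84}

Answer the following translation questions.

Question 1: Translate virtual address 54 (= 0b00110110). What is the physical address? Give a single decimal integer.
vaddr = 54 = 0b00110110
Split: l1_idx=0, l2_idx=3, offset=6
L1[0] = 1
L2[1][3] = 9
paddr = 9 * 16 + 6 = 150

Answer: 150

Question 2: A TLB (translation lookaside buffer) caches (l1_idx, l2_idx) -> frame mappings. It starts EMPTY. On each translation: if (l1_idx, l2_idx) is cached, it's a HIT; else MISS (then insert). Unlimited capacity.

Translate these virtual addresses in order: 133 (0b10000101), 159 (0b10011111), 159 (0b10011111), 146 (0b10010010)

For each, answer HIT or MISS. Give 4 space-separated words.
Answer: MISS MISS HIT HIT

Derivation:
vaddr=133: (2,0) not in TLB -> MISS, insert
vaddr=159: (2,1) not in TLB -> MISS, insert
vaddr=159: (2,1) in TLB -> HIT
vaddr=146: (2,1) in TLB -> HIT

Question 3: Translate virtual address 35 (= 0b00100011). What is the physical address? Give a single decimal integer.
vaddr = 35 = 0b00100011
Split: l1_idx=0, l2_idx=2, offset=3
L1[0] = 1
L2[1][2] = 97
paddr = 97 * 16 + 3 = 1555

Answer: 1555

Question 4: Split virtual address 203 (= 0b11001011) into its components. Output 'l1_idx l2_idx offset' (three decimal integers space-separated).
Answer: 3 0 11

Derivation:
vaddr = 203 = 0b11001011
  top 2 bits -> l1_idx = 3
  next 2 bits -> l2_idx = 0
  bottom 4 bits -> offset = 11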